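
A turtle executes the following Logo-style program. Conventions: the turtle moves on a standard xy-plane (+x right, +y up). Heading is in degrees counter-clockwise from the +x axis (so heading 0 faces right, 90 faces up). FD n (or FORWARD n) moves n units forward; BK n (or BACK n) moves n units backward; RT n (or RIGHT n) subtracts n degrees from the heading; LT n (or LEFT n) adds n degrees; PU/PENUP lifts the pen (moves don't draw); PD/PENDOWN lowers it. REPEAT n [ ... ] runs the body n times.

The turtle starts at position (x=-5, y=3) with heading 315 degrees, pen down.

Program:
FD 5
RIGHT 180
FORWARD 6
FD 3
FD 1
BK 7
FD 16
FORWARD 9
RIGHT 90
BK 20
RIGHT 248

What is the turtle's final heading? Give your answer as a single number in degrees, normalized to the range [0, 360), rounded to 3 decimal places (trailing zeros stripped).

Executing turtle program step by step:
Start: pos=(-5,3), heading=315, pen down
FD 5: (-5,3) -> (-1.464,-0.536) [heading=315, draw]
RT 180: heading 315 -> 135
FD 6: (-1.464,-0.536) -> (-5.707,3.707) [heading=135, draw]
FD 3: (-5.707,3.707) -> (-7.828,5.828) [heading=135, draw]
FD 1: (-7.828,5.828) -> (-8.536,6.536) [heading=135, draw]
BK 7: (-8.536,6.536) -> (-3.586,1.586) [heading=135, draw]
FD 16: (-3.586,1.586) -> (-14.899,12.899) [heading=135, draw]
FD 9: (-14.899,12.899) -> (-21.263,19.263) [heading=135, draw]
RT 90: heading 135 -> 45
BK 20: (-21.263,19.263) -> (-35.406,5.121) [heading=45, draw]
RT 248: heading 45 -> 157
Final: pos=(-35.406,5.121), heading=157, 8 segment(s) drawn

Answer: 157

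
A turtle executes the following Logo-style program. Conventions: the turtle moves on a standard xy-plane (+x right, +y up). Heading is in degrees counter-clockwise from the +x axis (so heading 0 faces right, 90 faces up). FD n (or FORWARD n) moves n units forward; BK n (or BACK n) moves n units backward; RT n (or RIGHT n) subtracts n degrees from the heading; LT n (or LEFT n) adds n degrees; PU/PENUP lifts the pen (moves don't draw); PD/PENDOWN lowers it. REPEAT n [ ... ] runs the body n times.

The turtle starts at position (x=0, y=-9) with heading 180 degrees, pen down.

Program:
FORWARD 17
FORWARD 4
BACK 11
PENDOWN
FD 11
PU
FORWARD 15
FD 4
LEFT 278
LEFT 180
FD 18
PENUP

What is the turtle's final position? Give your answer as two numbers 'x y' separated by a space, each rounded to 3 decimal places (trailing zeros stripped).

Executing turtle program step by step:
Start: pos=(0,-9), heading=180, pen down
FD 17: (0,-9) -> (-17,-9) [heading=180, draw]
FD 4: (-17,-9) -> (-21,-9) [heading=180, draw]
BK 11: (-21,-9) -> (-10,-9) [heading=180, draw]
PD: pen down
FD 11: (-10,-9) -> (-21,-9) [heading=180, draw]
PU: pen up
FD 15: (-21,-9) -> (-36,-9) [heading=180, move]
FD 4: (-36,-9) -> (-40,-9) [heading=180, move]
LT 278: heading 180 -> 98
LT 180: heading 98 -> 278
FD 18: (-40,-9) -> (-37.495,-26.825) [heading=278, move]
PU: pen up
Final: pos=(-37.495,-26.825), heading=278, 4 segment(s) drawn

Answer: -37.495 -26.825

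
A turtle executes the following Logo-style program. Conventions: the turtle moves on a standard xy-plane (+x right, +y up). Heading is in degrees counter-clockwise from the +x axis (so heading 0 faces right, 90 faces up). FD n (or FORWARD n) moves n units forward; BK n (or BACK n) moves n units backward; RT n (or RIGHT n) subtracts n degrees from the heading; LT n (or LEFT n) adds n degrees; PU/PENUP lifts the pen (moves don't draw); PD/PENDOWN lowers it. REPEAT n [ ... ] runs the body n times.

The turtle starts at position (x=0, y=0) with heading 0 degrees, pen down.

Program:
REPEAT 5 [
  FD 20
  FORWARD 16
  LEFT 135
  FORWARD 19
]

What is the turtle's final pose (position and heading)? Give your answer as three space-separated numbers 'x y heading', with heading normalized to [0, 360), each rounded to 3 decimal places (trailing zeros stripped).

Executing turtle program step by step:
Start: pos=(0,0), heading=0, pen down
REPEAT 5 [
  -- iteration 1/5 --
  FD 20: (0,0) -> (20,0) [heading=0, draw]
  FD 16: (20,0) -> (36,0) [heading=0, draw]
  LT 135: heading 0 -> 135
  FD 19: (36,0) -> (22.565,13.435) [heading=135, draw]
  -- iteration 2/5 --
  FD 20: (22.565,13.435) -> (8.423,27.577) [heading=135, draw]
  FD 16: (8.423,27.577) -> (-2.891,38.891) [heading=135, draw]
  LT 135: heading 135 -> 270
  FD 19: (-2.891,38.891) -> (-2.891,19.891) [heading=270, draw]
  -- iteration 3/5 --
  FD 20: (-2.891,19.891) -> (-2.891,-0.109) [heading=270, draw]
  FD 16: (-2.891,-0.109) -> (-2.891,-16.109) [heading=270, draw]
  LT 135: heading 270 -> 45
  FD 19: (-2.891,-16.109) -> (10.544,-2.674) [heading=45, draw]
  -- iteration 4/5 --
  FD 20: (10.544,-2.674) -> (24.686,11.468) [heading=45, draw]
  FD 16: (24.686,11.468) -> (36,22.782) [heading=45, draw]
  LT 135: heading 45 -> 180
  FD 19: (36,22.782) -> (17,22.782) [heading=180, draw]
  -- iteration 5/5 --
  FD 20: (17,22.782) -> (-3,22.782) [heading=180, draw]
  FD 16: (-3,22.782) -> (-19,22.782) [heading=180, draw]
  LT 135: heading 180 -> 315
  FD 19: (-19,22.782) -> (-5.565,9.347) [heading=315, draw]
]
Final: pos=(-5.565,9.347), heading=315, 15 segment(s) drawn

Answer: -5.565 9.347 315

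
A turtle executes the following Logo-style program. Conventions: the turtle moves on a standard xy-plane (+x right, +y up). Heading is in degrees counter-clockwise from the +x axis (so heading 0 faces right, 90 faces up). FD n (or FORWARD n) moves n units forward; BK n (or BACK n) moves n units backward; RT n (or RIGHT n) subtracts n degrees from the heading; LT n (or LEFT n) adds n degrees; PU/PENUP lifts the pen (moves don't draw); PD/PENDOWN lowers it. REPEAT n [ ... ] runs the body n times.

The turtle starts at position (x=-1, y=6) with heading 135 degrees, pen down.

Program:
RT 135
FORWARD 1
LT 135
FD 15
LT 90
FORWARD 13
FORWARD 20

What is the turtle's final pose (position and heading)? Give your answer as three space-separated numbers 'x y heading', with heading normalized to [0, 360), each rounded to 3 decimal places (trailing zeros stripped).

Executing turtle program step by step:
Start: pos=(-1,6), heading=135, pen down
RT 135: heading 135 -> 0
FD 1: (-1,6) -> (0,6) [heading=0, draw]
LT 135: heading 0 -> 135
FD 15: (0,6) -> (-10.607,16.607) [heading=135, draw]
LT 90: heading 135 -> 225
FD 13: (-10.607,16.607) -> (-19.799,7.414) [heading=225, draw]
FD 20: (-19.799,7.414) -> (-33.941,-6.728) [heading=225, draw]
Final: pos=(-33.941,-6.728), heading=225, 4 segment(s) drawn

Answer: -33.941 -6.728 225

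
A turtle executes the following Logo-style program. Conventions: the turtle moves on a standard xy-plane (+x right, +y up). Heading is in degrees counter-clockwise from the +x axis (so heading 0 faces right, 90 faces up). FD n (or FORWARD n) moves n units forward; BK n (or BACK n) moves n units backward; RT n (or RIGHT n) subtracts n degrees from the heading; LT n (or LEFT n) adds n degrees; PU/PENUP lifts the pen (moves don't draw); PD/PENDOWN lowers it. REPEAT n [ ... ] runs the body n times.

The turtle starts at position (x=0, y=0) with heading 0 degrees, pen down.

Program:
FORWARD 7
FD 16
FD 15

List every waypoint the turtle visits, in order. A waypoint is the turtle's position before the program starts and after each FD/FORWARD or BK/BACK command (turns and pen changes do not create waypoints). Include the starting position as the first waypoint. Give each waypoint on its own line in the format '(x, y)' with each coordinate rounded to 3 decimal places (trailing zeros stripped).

Executing turtle program step by step:
Start: pos=(0,0), heading=0, pen down
FD 7: (0,0) -> (7,0) [heading=0, draw]
FD 16: (7,0) -> (23,0) [heading=0, draw]
FD 15: (23,0) -> (38,0) [heading=0, draw]
Final: pos=(38,0), heading=0, 3 segment(s) drawn
Waypoints (4 total):
(0, 0)
(7, 0)
(23, 0)
(38, 0)

Answer: (0, 0)
(7, 0)
(23, 0)
(38, 0)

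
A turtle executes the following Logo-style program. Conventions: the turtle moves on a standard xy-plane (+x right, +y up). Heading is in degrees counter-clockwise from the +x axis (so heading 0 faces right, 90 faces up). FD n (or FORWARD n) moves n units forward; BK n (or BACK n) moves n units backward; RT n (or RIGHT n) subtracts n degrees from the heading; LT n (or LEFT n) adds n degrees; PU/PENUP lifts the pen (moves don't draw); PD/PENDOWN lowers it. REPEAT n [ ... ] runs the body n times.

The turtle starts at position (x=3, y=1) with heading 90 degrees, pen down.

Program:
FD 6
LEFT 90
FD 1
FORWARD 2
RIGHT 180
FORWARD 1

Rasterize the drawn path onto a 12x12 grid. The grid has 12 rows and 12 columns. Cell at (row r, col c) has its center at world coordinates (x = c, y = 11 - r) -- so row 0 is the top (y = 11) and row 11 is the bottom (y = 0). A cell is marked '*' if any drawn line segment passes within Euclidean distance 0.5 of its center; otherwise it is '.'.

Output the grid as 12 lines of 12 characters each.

Segment 0: (3,1) -> (3,7)
Segment 1: (3,7) -> (2,7)
Segment 2: (2,7) -> (0,7)
Segment 3: (0,7) -> (1,7)

Answer: ............
............
............
............
****........
...*........
...*........
...*........
...*........
...*........
...*........
............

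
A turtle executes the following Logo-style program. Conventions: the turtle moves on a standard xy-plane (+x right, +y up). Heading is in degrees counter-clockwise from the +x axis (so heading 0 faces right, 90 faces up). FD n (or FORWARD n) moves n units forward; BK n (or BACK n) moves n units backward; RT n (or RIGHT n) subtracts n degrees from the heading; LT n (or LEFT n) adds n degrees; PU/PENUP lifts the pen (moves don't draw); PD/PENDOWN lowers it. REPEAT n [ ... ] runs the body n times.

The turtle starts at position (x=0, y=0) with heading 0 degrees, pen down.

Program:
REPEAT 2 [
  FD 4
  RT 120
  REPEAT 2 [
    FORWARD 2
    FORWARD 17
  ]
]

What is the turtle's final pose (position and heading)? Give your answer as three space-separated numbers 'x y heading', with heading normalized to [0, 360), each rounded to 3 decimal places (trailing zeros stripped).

Executing turtle program step by step:
Start: pos=(0,0), heading=0, pen down
REPEAT 2 [
  -- iteration 1/2 --
  FD 4: (0,0) -> (4,0) [heading=0, draw]
  RT 120: heading 0 -> 240
  REPEAT 2 [
    -- iteration 1/2 --
    FD 2: (4,0) -> (3,-1.732) [heading=240, draw]
    FD 17: (3,-1.732) -> (-5.5,-16.454) [heading=240, draw]
    -- iteration 2/2 --
    FD 2: (-5.5,-16.454) -> (-6.5,-18.187) [heading=240, draw]
    FD 17: (-6.5,-18.187) -> (-15,-32.909) [heading=240, draw]
  ]
  -- iteration 2/2 --
  FD 4: (-15,-32.909) -> (-17,-36.373) [heading=240, draw]
  RT 120: heading 240 -> 120
  REPEAT 2 [
    -- iteration 1/2 --
    FD 2: (-17,-36.373) -> (-18,-34.641) [heading=120, draw]
    FD 17: (-18,-34.641) -> (-26.5,-19.919) [heading=120, draw]
    -- iteration 2/2 --
    FD 2: (-26.5,-19.919) -> (-27.5,-18.187) [heading=120, draw]
    FD 17: (-27.5,-18.187) -> (-36,-3.464) [heading=120, draw]
  ]
]
Final: pos=(-36,-3.464), heading=120, 10 segment(s) drawn

Answer: -36 -3.464 120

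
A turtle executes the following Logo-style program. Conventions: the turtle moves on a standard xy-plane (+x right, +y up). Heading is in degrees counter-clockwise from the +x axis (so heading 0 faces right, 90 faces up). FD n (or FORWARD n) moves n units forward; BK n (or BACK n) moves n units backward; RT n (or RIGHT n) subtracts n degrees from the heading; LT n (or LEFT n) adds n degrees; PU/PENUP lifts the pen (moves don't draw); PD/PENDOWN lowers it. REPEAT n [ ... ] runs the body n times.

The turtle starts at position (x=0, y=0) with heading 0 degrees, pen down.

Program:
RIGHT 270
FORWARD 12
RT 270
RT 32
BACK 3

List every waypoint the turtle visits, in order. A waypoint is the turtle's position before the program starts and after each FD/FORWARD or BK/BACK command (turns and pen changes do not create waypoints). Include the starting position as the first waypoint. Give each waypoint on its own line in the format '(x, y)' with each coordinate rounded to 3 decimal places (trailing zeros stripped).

Answer: (0, 0)
(0, 12)
(2.544, 10.41)

Derivation:
Executing turtle program step by step:
Start: pos=(0,0), heading=0, pen down
RT 270: heading 0 -> 90
FD 12: (0,0) -> (0,12) [heading=90, draw]
RT 270: heading 90 -> 180
RT 32: heading 180 -> 148
BK 3: (0,12) -> (2.544,10.41) [heading=148, draw]
Final: pos=(2.544,10.41), heading=148, 2 segment(s) drawn
Waypoints (3 total):
(0, 0)
(0, 12)
(2.544, 10.41)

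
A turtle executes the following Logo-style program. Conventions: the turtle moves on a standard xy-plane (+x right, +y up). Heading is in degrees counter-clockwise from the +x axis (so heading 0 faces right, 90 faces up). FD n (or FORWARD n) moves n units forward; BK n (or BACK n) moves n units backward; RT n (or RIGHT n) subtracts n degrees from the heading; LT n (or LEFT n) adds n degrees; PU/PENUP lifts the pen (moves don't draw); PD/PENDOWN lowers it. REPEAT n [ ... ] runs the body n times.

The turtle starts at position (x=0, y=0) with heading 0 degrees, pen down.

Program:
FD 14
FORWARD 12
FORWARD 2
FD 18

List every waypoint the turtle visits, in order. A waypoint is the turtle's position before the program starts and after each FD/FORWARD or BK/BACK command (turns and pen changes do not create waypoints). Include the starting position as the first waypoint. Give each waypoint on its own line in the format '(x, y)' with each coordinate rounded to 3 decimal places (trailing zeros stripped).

Executing turtle program step by step:
Start: pos=(0,0), heading=0, pen down
FD 14: (0,0) -> (14,0) [heading=0, draw]
FD 12: (14,0) -> (26,0) [heading=0, draw]
FD 2: (26,0) -> (28,0) [heading=0, draw]
FD 18: (28,0) -> (46,0) [heading=0, draw]
Final: pos=(46,0), heading=0, 4 segment(s) drawn
Waypoints (5 total):
(0, 0)
(14, 0)
(26, 0)
(28, 0)
(46, 0)

Answer: (0, 0)
(14, 0)
(26, 0)
(28, 0)
(46, 0)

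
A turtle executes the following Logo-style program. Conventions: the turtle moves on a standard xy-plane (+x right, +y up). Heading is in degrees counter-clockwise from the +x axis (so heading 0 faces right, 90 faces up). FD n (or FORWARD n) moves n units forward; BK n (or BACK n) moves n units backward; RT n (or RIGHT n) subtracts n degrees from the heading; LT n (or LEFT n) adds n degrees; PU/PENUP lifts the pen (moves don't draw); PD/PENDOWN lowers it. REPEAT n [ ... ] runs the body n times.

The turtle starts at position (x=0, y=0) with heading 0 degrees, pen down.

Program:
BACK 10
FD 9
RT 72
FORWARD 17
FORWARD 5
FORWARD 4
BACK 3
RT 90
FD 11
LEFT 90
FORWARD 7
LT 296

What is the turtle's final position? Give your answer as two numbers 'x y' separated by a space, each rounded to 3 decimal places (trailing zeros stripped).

Answer: -2.191 -31.931

Derivation:
Executing turtle program step by step:
Start: pos=(0,0), heading=0, pen down
BK 10: (0,0) -> (-10,0) [heading=0, draw]
FD 9: (-10,0) -> (-1,0) [heading=0, draw]
RT 72: heading 0 -> 288
FD 17: (-1,0) -> (4.253,-16.168) [heading=288, draw]
FD 5: (4.253,-16.168) -> (5.798,-20.923) [heading=288, draw]
FD 4: (5.798,-20.923) -> (7.034,-24.727) [heading=288, draw]
BK 3: (7.034,-24.727) -> (6.107,-21.874) [heading=288, draw]
RT 90: heading 288 -> 198
FD 11: (6.107,-21.874) -> (-4.354,-25.273) [heading=198, draw]
LT 90: heading 198 -> 288
FD 7: (-4.354,-25.273) -> (-2.191,-31.931) [heading=288, draw]
LT 296: heading 288 -> 224
Final: pos=(-2.191,-31.931), heading=224, 8 segment(s) drawn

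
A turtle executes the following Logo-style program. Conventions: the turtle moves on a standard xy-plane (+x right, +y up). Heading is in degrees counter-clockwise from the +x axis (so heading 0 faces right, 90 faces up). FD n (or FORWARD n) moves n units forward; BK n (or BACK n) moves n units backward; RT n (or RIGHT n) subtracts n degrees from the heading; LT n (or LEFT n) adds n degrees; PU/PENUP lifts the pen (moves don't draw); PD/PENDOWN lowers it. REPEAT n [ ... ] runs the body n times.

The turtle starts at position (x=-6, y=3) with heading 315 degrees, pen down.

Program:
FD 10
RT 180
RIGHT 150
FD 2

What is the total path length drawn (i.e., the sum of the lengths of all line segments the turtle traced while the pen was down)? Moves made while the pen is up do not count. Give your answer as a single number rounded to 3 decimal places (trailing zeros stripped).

Executing turtle program step by step:
Start: pos=(-6,3), heading=315, pen down
FD 10: (-6,3) -> (1.071,-4.071) [heading=315, draw]
RT 180: heading 315 -> 135
RT 150: heading 135 -> 345
FD 2: (1.071,-4.071) -> (3.003,-4.589) [heading=345, draw]
Final: pos=(3.003,-4.589), heading=345, 2 segment(s) drawn

Segment lengths:
  seg 1: (-6,3) -> (1.071,-4.071), length = 10
  seg 2: (1.071,-4.071) -> (3.003,-4.589), length = 2
Total = 12

Answer: 12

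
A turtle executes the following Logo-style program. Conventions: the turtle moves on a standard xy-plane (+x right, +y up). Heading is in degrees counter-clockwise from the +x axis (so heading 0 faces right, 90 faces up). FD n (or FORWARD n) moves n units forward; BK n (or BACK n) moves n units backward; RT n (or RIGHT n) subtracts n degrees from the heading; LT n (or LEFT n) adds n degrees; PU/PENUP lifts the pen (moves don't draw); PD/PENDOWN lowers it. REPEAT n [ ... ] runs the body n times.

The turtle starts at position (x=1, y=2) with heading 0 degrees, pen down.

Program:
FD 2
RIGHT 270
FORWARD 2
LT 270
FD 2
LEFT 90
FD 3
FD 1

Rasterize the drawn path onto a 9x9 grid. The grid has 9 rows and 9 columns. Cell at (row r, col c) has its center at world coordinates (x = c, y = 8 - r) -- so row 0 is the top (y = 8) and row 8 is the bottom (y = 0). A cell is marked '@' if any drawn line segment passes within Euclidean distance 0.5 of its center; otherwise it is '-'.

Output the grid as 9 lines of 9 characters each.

Answer: -----@---
-----@---
-----@---
-----@---
---@@@---
---@-----
-@@@-----
---------
---------

Derivation:
Segment 0: (1,2) -> (3,2)
Segment 1: (3,2) -> (3,4)
Segment 2: (3,4) -> (5,4)
Segment 3: (5,4) -> (5,7)
Segment 4: (5,7) -> (5,8)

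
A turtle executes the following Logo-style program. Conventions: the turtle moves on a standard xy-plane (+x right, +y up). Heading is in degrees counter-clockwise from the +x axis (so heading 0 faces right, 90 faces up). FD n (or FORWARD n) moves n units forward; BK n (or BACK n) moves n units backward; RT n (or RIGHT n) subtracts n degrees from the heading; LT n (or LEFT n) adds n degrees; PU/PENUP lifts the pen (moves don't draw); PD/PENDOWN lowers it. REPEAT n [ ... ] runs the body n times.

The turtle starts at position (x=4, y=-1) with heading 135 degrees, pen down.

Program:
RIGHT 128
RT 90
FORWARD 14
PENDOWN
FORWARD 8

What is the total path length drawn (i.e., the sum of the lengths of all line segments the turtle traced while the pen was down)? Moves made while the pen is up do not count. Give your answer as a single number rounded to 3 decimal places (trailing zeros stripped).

Answer: 22

Derivation:
Executing turtle program step by step:
Start: pos=(4,-1), heading=135, pen down
RT 128: heading 135 -> 7
RT 90: heading 7 -> 277
FD 14: (4,-1) -> (5.706,-14.896) [heading=277, draw]
PD: pen down
FD 8: (5.706,-14.896) -> (6.681,-22.836) [heading=277, draw]
Final: pos=(6.681,-22.836), heading=277, 2 segment(s) drawn

Segment lengths:
  seg 1: (4,-1) -> (5.706,-14.896), length = 14
  seg 2: (5.706,-14.896) -> (6.681,-22.836), length = 8
Total = 22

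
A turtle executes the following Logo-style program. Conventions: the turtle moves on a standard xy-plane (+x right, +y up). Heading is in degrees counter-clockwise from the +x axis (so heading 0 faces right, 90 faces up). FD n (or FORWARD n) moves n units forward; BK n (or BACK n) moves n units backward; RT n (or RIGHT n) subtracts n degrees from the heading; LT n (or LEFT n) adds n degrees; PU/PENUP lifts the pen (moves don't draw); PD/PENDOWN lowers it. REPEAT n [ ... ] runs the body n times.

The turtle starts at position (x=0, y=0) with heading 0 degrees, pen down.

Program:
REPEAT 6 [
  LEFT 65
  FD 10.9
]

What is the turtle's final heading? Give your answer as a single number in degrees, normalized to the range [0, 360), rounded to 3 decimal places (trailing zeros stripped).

Executing turtle program step by step:
Start: pos=(0,0), heading=0, pen down
REPEAT 6 [
  -- iteration 1/6 --
  LT 65: heading 0 -> 65
  FD 10.9: (0,0) -> (4.607,9.879) [heading=65, draw]
  -- iteration 2/6 --
  LT 65: heading 65 -> 130
  FD 10.9: (4.607,9.879) -> (-2.4,18.229) [heading=130, draw]
  -- iteration 3/6 --
  LT 65: heading 130 -> 195
  FD 10.9: (-2.4,18.229) -> (-12.928,15.408) [heading=195, draw]
  -- iteration 4/6 --
  LT 65: heading 195 -> 260
  FD 10.9: (-12.928,15.408) -> (-14.821,4.673) [heading=260, draw]
  -- iteration 5/6 --
  LT 65: heading 260 -> 325
  FD 10.9: (-14.821,4.673) -> (-5.892,-1.579) [heading=325, draw]
  -- iteration 6/6 --
  LT 65: heading 325 -> 30
  FD 10.9: (-5.892,-1.579) -> (3.547,3.871) [heading=30, draw]
]
Final: pos=(3.547,3.871), heading=30, 6 segment(s) drawn

Answer: 30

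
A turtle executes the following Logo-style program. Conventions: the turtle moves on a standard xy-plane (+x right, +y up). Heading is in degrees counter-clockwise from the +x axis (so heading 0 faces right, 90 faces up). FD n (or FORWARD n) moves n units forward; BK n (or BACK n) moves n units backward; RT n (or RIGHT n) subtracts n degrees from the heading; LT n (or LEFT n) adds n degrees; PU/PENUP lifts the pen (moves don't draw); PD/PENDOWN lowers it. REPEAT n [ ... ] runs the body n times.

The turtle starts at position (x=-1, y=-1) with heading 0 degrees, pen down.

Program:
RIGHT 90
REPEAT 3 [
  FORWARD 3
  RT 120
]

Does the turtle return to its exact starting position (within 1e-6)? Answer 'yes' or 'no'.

Answer: yes

Derivation:
Executing turtle program step by step:
Start: pos=(-1,-1), heading=0, pen down
RT 90: heading 0 -> 270
REPEAT 3 [
  -- iteration 1/3 --
  FD 3: (-1,-1) -> (-1,-4) [heading=270, draw]
  RT 120: heading 270 -> 150
  -- iteration 2/3 --
  FD 3: (-1,-4) -> (-3.598,-2.5) [heading=150, draw]
  RT 120: heading 150 -> 30
  -- iteration 3/3 --
  FD 3: (-3.598,-2.5) -> (-1,-1) [heading=30, draw]
  RT 120: heading 30 -> 270
]
Final: pos=(-1,-1), heading=270, 3 segment(s) drawn

Start position: (-1, -1)
Final position: (-1, -1)
Distance = 0; < 1e-6 -> CLOSED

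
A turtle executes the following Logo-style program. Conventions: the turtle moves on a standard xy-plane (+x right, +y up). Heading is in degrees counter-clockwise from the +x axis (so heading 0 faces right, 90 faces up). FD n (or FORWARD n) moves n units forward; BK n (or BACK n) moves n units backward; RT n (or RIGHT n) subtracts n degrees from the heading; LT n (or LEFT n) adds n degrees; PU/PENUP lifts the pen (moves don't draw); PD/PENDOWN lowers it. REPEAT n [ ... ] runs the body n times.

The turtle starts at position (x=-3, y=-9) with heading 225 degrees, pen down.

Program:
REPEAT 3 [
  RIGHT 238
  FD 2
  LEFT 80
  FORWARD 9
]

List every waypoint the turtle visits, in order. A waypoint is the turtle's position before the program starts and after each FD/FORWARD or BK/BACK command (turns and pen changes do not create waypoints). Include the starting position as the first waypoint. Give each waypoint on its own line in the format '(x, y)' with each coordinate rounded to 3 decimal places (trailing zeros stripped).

Answer: (-3, -9)
(-1.051, -9.45)
(2.465, -1.165)
(0.49, -1.478)
(0.333, -10.477)
(2.047, -9.447)
(-1.178, -1.045)

Derivation:
Executing turtle program step by step:
Start: pos=(-3,-9), heading=225, pen down
REPEAT 3 [
  -- iteration 1/3 --
  RT 238: heading 225 -> 347
  FD 2: (-3,-9) -> (-1.051,-9.45) [heading=347, draw]
  LT 80: heading 347 -> 67
  FD 9: (-1.051,-9.45) -> (2.465,-1.165) [heading=67, draw]
  -- iteration 2/3 --
  RT 238: heading 67 -> 189
  FD 2: (2.465,-1.165) -> (0.49,-1.478) [heading=189, draw]
  LT 80: heading 189 -> 269
  FD 9: (0.49,-1.478) -> (0.333,-10.477) [heading=269, draw]
  -- iteration 3/3 --
  RT 238: heading 269 -> 31
  FD 2: (0.333,-10.477) -> (2.047,-9.447) [heading=31, draw]
  LT 80: heading 31 -> 111
  FD 9: (2.047,-9.447) -> (-1.178,-1.045) [heading=111, draw]
]
Final: pos=(-1.178,-1.045), heading=111, 6 segment(s) drawn
Waypoints (7 total):
(-3, -9)
(-1.051, -9.45)
(2.465, -1.165)
(0.49, -1.478)
(0.333, -10.477)
(2.047, -9.447)
(-1.178, -1.045)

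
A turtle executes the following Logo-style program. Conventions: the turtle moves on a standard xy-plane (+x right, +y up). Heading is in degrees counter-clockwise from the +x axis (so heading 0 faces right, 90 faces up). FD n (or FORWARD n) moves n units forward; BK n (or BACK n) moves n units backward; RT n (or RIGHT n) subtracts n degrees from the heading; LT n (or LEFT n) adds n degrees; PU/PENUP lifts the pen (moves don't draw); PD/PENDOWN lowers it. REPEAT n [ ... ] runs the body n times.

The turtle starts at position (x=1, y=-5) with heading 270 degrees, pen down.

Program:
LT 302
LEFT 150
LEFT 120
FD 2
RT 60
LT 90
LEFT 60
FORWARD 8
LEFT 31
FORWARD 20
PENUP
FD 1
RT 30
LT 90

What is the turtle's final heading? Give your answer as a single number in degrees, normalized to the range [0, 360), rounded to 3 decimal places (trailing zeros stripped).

Answer: 303

Derivation:
Executing turtle program step by step:
Start: pos=(1,-5), heading=270, pen down
LT 302: heading 270 -> 212
LT 150: heading 212 -> 2
LT 120: heading 2 -> 122
FD 2: (1,-5) -> (-0.06,-3.304) [heading=122, draw]
RT 60: heading 122 -> 62
LT 90: heading 62 -> 152
LT 60: heading 152 -> 212
FD 8: (-0.06,-3.304) -> (-6.844,-7.543) [heading=212, draw]
LT 31: heading 212 -> 243
FD 20: (-6.844,-7.543) -> (-15.924,-25.363) [heading=243, draw]
PU: pen up
FD 1: (-15.924,-25.363) -> (-16.378,-26.254) [heading=243, move]
RT 30: heading 243 -> 213
LT 90: heading 213 -> 303
Final: pos=(-16.378,-26.254), heading=303, 3 segment(s) drawn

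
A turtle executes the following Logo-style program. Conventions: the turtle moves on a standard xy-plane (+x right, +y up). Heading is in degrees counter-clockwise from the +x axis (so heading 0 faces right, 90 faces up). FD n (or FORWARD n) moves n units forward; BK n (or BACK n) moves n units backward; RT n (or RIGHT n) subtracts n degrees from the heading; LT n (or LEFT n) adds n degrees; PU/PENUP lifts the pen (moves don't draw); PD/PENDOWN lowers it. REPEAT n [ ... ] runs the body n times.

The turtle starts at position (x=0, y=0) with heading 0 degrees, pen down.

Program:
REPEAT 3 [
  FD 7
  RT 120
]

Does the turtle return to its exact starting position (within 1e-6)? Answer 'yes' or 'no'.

Executing turtle program step by step:
Start: pos=(0,0), heading=0, pen down
REPEAT 3 [
  -- iteration 1/3 --
  FD 7: (0,0) -> (7,0) [heading=0, draw]
  RT 120: heading 0 -> 240
  -- iteration 2/3 --
  FD 7: (7,0) -> (3.5,-6.062) [heading=240, draw]
  RT 120: heading 240 -> 120
  -- iteration 3/3 --
  FD 7: (3.5,-6.062) -> (0,0) [heading=120, draw]
  RT 120: heading 120 -> 0
]
Final: pos=(0,0), heading=0, 3 segment(s) drawn

Start position: (0, 0)
Final position: (0, 0)
Distance = 0; < 1e-6 -> CLOSED

Answer: yes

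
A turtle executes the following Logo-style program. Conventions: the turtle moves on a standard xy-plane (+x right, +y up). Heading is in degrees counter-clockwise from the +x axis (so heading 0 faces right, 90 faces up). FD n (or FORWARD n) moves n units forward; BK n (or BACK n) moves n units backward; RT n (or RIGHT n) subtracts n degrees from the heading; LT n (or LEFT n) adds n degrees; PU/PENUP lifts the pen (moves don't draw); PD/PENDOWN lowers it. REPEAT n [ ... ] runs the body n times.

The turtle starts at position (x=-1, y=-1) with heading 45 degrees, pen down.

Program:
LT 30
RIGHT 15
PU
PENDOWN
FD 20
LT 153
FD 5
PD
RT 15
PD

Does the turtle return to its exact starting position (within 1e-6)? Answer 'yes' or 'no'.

Answer: no

Derivation:
Executing turtle program step by step:
Start: pos=(-1,-1), heading=45, pen down
LT 30: heading 45 -> 75
RT 15: heading 75 -> 60
PU: pen up
PD: pen down
FD 20: (-1,-1) -> (9,16.321) [heading=60, draw]
LT 153: heading 60 -> 213
FD 5: (9,16.321) -> (4.807,13.597) [heading=213, draw]
PD: pen down
RT 15: heading 213 -> 198
PD: pen down
Final: pos=(4.807,13.597), heading=198, 2 segment(s) drawn

Start position: (-1, -1)
Final position: (4.807, 13.597)
Distance = 15.71; >= 1e-6 -> NOT closed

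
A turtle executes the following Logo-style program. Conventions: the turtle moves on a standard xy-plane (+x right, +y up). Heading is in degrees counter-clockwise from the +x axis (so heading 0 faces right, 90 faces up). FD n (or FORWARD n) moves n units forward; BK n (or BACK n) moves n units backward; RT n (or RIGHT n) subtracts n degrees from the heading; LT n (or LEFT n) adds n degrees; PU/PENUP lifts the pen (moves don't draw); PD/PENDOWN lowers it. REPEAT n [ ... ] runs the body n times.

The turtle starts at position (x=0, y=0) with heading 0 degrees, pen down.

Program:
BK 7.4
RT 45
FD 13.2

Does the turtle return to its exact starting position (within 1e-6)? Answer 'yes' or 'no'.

Answer: no

Derivation:
Executing turtle program step by step:
Start: pos=(0,0), heading=0, pen down
BK 7.4: (0,0) -> (-7.4,0) [heading=0, draw]
RT 45: heading 0 -> 315
FD 13.2: (-7.4,0) -> (1.934,-9.334) [heading=315, draw]
Final: pos=(1.934,-9.334), heading=315, 2 segment(s) drawn

Start position: (0, 0)
Final position: (1.934, -9.334)
Distance = 9.532; >= 1e-6 -> NOT closed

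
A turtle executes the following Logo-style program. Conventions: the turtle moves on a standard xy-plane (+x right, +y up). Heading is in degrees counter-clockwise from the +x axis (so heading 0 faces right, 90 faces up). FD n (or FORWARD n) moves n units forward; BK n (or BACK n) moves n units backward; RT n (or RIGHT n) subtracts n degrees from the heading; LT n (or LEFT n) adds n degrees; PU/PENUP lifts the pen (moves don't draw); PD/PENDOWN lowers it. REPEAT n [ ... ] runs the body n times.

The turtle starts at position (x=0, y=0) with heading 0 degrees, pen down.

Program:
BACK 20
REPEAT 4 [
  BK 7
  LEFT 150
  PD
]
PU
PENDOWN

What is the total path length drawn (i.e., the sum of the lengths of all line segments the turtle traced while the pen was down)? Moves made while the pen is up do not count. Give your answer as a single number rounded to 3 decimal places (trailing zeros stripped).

Executing turtle program step by step:
Start: pos=(0,0), heading=0, pen down
BK 20: (0,0) -> (-20,0) [heading=0, draw]
REPEAT 4 [
  -- iteration 1/4 --
  BK 7: (-20,0) -> (-27,0) [heading=0, draw]
  LT 150: heading 0 -> 150
  PD: pen down
  -- iteration 2/4 --
  BK 7: (-27,0) -> (-20.938,-3.5) [heading=150, draw]
  LT 150: heading 150 -> 300
  PD: pen down
  -- iteration 3/4 --
  BK 7: (-20.938,-3.5) -> (-24.438,2.562) [heading=300, draw]
  LT 150: heading 300 -> 90
  PD: pen down
  -- iteration 4/4 --
  BK 7: (-24.438,2.562) -> (-24.438,-4.438) [heading=90, draw]
  LT 150: heading 90 -> 240
  PD: pen down
]
PU: pen up
PD: pen down
Final: pos=(-24.438,-4.438), heading=240, 5 segment(s) drawn

Segment lengths:
  seg 1: (0,0) -> (-20,0), length = 20
  seg 2: (-20,0) -> (-27,0), length = 7
  seg 3: (-27,0) -> (-20.938,-3.5), length = 7
  seg 4: (-20.938,-3.5) -> (-24.438,2.562), length = 7
  seg 5: (-24.438,2.562) -> (-24.438,-4.438), length = 7
Total = 48

Answer: 48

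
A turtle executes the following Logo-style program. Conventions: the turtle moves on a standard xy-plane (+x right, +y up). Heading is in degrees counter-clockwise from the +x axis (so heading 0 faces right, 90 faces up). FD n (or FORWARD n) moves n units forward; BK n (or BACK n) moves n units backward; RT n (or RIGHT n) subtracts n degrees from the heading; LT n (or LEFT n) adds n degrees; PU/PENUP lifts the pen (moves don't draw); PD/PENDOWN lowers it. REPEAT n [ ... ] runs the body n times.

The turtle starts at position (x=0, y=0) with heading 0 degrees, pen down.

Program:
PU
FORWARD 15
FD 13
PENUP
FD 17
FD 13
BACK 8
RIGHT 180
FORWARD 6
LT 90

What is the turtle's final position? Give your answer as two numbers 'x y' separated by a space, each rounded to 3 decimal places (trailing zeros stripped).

Executing turtle program step by step:
Start: pos=(0,0), heading=0, pen down
PU: pen up
FD 15: (0,0) -> (15,0) [heading=0, move]
FD 13: (15,0) -> (28,0) [heading=0, move]
PU: pen up
FD 17: (28,0) -> (45,0) [heading=0, move]
FD 13: (45,0) -> (58,0) [heading=0, move]
BK 8: (58,0) -> (50,0) [heading=0, move]
RT 180: heading 0 -> 180
FD 6: (50,0) -> (44,0) [heading=180, move]
LT 90: heading 180 -> 270
Final: pos=(44,0), heading=270, 0 segment(s) drawn

Answer: 44 0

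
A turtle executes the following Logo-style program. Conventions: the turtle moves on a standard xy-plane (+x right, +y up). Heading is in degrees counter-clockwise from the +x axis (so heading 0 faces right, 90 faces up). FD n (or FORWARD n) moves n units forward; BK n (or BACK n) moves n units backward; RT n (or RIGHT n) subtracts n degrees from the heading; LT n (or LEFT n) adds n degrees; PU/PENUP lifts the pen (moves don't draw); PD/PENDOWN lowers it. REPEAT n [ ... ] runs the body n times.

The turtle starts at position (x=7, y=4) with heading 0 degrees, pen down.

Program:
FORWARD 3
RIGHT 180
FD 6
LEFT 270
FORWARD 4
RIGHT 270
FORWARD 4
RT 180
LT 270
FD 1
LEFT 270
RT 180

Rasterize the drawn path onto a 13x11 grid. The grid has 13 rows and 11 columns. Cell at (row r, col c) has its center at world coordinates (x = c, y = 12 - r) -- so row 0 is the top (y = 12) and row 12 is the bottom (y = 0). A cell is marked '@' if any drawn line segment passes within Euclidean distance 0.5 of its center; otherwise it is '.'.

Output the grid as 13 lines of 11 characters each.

Answer: ...........
...........
...........
...........
@@@@@......
@...@......
....@......
....@......
....@@@@@@@
...........
...........
...........
...........

Derivation:
Segment 0: (7,4) -> (10,4)
Segment 1: (10,4) -> (4,4)
Segment 2: (4,4) -> (4,8)
Segment 3: (4,8) -> (0,8)
Segment 4: (0,8) -> (0,7)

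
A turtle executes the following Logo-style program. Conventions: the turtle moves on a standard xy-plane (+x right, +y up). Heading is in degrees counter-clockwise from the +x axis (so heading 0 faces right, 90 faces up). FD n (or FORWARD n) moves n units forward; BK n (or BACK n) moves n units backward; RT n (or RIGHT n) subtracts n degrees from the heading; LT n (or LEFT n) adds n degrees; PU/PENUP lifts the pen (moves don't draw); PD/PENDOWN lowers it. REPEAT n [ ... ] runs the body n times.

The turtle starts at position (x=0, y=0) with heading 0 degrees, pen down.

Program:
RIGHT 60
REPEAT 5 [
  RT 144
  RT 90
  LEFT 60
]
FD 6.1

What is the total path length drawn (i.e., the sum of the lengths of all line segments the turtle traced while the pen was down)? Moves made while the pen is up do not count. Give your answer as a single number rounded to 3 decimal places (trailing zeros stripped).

Answer: 6.1

Derivation:
Executing turtle program step by step:
Start: pos=(0,0), heading=0, pen down
RT 60: heading 0 -> 300
REPEAT 5 [
  -- iteration 1/5 --
  RT 144: heading 300 -> 156
  RT 90: heading 156 -> 66
  LT 60: heading 66 -> 126
  -- iteration 2/5 --
  RT 144: heading 126 -> 342
  RT 90: heading 342 -> 252
  LT 60: heading 252 -> 312
  -- iteration 3/5 --
  RT 144: heading 312 -> 168
  RT 90: heading 168 -> 78
  LT 60: heading 78 -> 138
  -- iteration 4/5 --
  RT 144: heading 138 -> 354
  RT 90: heading 354 -> 264
  LT 60: heading 264 -> 324
  -- iteration 5/5 --
  RT 144: heading 324 -> 180
  RT 90: heading 180 -> 90
  LT 60: heading 90 -> 150
]
FD 6.1: (0,0) -> (-5.283,3.05) [heading=150, draw]
Final: pos=(-5.283,3.05), heading=150, 1 segment(s) drawn

Segment lengths:
  seg 1: (0,0) -> (-5.283,3.05), length = 6.1
Total = 6.1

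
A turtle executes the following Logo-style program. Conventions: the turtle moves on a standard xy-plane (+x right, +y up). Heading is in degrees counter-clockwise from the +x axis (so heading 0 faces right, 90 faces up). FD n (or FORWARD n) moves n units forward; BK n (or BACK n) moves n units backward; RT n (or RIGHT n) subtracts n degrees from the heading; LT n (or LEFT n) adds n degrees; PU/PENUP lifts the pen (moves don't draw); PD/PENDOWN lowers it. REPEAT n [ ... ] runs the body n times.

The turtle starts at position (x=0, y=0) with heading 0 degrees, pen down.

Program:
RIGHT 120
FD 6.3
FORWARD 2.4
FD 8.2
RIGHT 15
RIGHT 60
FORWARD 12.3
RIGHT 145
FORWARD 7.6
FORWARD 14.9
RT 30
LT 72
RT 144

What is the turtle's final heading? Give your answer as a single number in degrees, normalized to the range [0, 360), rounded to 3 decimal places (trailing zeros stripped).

Answer: 278

Derivation:
Executing turtle program step by step:
Start: pos=(0,0), heading=0, pen down
RT 120: heading 0 -> 240
FD 6.3: (0,0) -> (-3.15,-5.456) [heading=240, draw]
FD 2.4: (-3.15,-5.456) -> (-4.35,-7.534) [heading=240, draw]
FD 8.2: (-4.35,-7.534) -> (-8.45,-14.636) [heading=240, draw]
RT 15: heading 240 -> 225
RT 60: heading 225 -> 165
FD 12.3: (-8.45,-14.636) -> (-20.331,-11.452) [heading=165, draw]
RT 145: heading 165 -> 20
FD 7.6: (-20.331,-11.452) -> (-13.189,-8.853) [heading=20, draw]
FD 14.9: (-13.189,-8.853) -> (0.812,-3.757) [heading=20, draw]
RT 30: heading 20 -> 350
LT 72: heading 350 -> 62
RT 144: heading 62 -> 278
Final: pos=(0.812,-3.757), heading=278, 6 segment(s) drawn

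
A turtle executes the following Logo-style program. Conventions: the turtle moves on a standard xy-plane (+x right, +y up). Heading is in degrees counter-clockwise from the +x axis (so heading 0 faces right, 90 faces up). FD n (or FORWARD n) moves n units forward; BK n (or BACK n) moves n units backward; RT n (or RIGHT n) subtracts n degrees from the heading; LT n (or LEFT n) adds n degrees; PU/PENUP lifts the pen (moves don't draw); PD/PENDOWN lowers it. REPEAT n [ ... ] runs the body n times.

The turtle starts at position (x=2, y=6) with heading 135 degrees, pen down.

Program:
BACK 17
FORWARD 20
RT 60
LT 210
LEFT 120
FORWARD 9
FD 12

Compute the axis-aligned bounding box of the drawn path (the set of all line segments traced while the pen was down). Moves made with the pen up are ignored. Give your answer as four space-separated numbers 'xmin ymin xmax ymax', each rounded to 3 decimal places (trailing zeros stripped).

Answer: -0.121 -6.021 14.728 22.971

Derivation:
Executing turtle program step by step:
Start: pos=(2,6), heading=135, pen down
BK 17: (2,6) -> (14.021,-6.021) [heading=135, draw]
FD 20: (14.021,-6.021) -> (-0.121,8.121) [heading=135, draw]
RT 60: heading 135 -> 75
LT 210: heading 75 -> 285
LT 120: heading 285 -> 45
FD 9: (-0.121,8.121) -> (6.243,14.485) [heading=45, draw]
FD 12: (6.243,14.485) -> (14.728,22.971) [heading=45, draw]
Final: pos=(14.728,22.971), heading=45, 4 segment(s) drawn

Segment endpoints: x in {-0.121, 2, 6.243, 14.021, 14.728}, y in {-6.021, 6, 8.121, 14.485, 22.971}
xmin=-0.121, ymin=-6.021, xmax=14.728, ymax=22.971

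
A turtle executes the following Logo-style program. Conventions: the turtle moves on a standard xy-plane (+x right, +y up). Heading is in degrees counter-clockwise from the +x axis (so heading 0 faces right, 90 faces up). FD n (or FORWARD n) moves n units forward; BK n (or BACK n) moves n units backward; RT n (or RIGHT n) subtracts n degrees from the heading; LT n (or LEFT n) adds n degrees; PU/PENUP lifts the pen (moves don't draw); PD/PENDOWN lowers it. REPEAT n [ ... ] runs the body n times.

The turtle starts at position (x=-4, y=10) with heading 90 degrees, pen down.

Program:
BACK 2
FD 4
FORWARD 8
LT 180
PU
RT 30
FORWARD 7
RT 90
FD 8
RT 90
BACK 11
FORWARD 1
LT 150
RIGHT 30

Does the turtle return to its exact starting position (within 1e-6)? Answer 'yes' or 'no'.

Answer: no

Derivation:
Executing turtle program step by step:
Start: pos=(-4,10), heading=90, pen down
BK 2: (-4,10) -> (-4,8) [heading=90, draw]
FD 4: (-4,8) -> (-4,12) [heading=90, draw]
FD 8: (-4,12) -> (-4,20) [heading=90, draw]
LT 180: heading 90 -> 270
PU: pen up
RT 30: heading 270 -> 240
FD 7: (-4,20) -> (-7.5,13.938) [heading=240, move]
RT 90: heading 240 -> 150
FD 8: (-7.5,13.938) -> (-14.428,17.938) [heading=150, move]
RT 90: heading 150 -> 60
BK 11: (-14.428,17.938) -> (-19.928,8.412) [heading=60, move]
FD 1: (-19.928,8.412) -> (-19.428,9.278) [heading=60, move]
LT 150: heading 60 -> 210
RT 30: heading 210 -> 180
Final: pos=(-19.428,9.278), heading=180, 3 segment(s) drawn

Start position: (-4, 10)
Final position: (-19.428, 9.278)
Distance = 15.445; >= 1e-6 -> NOT closed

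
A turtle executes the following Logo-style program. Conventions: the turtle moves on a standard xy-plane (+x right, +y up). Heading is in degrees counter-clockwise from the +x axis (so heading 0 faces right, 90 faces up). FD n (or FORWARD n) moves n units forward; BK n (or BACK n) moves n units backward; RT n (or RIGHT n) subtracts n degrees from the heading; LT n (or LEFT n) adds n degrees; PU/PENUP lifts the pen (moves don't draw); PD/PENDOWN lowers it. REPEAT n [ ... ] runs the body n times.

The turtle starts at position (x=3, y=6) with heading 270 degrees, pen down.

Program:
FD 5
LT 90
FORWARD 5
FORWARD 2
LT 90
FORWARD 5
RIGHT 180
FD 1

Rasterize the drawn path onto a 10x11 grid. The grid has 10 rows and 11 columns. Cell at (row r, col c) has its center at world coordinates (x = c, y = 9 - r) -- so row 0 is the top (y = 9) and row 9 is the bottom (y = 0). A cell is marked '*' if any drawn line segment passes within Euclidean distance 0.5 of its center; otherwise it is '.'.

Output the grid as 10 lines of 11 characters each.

Segment 0: (3,6) -> (3,1)
Segment 1: (3,1) -> (8,1)
Segment 2: (8,1) -> (10,1)
Segment 3: (10,1) -> (10,6)
Segment 4: (10,6) -> (10,5)

Answer: ...........
...........
...........
...*......*
...*......*
...*......*
...*......*
...*......*
...********
...........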